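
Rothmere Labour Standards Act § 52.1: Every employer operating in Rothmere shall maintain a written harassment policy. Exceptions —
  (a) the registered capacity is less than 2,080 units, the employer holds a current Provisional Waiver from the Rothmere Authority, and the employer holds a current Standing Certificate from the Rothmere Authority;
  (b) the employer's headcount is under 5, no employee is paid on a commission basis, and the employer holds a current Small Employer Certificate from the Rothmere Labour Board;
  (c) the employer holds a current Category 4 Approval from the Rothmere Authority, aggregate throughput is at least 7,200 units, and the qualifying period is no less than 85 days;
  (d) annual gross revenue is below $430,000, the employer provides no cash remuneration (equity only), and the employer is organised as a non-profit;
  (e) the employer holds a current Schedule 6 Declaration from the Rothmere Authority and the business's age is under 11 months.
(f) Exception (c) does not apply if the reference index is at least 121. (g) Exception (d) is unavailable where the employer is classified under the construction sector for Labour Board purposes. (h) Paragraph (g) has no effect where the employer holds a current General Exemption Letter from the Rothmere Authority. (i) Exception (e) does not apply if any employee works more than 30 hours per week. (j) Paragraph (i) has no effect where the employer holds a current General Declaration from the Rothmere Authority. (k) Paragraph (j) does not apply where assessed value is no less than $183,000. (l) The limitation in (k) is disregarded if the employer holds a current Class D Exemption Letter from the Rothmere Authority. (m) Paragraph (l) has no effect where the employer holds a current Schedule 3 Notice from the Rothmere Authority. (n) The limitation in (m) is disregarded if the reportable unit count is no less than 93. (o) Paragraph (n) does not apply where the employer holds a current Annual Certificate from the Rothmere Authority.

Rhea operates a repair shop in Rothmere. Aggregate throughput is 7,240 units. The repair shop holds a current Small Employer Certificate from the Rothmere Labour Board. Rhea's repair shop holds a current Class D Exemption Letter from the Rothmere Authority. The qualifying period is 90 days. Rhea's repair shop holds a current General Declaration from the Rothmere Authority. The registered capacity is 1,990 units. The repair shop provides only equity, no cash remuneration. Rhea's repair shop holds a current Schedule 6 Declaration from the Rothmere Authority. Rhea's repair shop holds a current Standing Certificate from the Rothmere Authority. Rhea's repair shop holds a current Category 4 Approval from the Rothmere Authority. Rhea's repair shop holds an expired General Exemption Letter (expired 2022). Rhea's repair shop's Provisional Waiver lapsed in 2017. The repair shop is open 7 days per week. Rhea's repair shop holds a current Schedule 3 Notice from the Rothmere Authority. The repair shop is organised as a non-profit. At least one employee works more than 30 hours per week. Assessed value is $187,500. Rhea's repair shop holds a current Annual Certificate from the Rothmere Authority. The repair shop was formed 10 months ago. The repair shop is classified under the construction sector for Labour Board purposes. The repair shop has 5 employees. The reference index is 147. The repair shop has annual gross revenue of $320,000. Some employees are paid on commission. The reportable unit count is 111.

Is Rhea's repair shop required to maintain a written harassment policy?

Yes — Rhea's repair shop must maintain a written harassment policy.

Exception (a) fails — no current Provisional Waiver is held.
Exception (b) requires that the employer's headcount is under 5; but the employer's headcount is 5, not under 5, so (b) is unavailable.
All of (c)'s requirements are met (a current Category 4 Approval is held; aggregate throughput is 7,240 units, meeting the 7,200 units threshold; the qualifying period is 90 days, meeting the 85 days threshold). Turning to paragraph (f): (f) operates against (c): the reference index is 147, meeting the 121 threshold. (c) is therefore removed.
Exception (d) is satisfied on its face — annual gross revenue is $320,000, below the $430,000 limit; remuneration is equity-only; the employer is a non-profit. But applying paragraphs (g)–(h): (g) operates — the repair shop is classified under the construction sector. (h) does not operate here (no current General Exemption Letter is held), so (g) stands. So (d) is unavailable.
Exception (e) is satisfied on its face — a current Schedule 6 Declaration is held; the business's age is 10 months, under the 11 months limit. But applying paragraphs (i)–(o): (i) operates against (e): at least one employee exceeds 30 hours/week. (j) is engaged (a current General Declaration is held), but is overridden by (k): (k) operates — assessed value is $187,500, meeting the $183,000 threshold. (l) would limit (k) — a current Class D Exemption Letter is held — but (m) sets (l) aside: (m) operates against (l): a current Schedule 3 Notice is held. (n) is triggered (the reportable unit count is 111, meeting the 93 threshold), but is itself disapplied by (o): (o) operates against (n): a current Annual Certificate is held. (e) is therefore removed.
No exception applies. The general rule governs.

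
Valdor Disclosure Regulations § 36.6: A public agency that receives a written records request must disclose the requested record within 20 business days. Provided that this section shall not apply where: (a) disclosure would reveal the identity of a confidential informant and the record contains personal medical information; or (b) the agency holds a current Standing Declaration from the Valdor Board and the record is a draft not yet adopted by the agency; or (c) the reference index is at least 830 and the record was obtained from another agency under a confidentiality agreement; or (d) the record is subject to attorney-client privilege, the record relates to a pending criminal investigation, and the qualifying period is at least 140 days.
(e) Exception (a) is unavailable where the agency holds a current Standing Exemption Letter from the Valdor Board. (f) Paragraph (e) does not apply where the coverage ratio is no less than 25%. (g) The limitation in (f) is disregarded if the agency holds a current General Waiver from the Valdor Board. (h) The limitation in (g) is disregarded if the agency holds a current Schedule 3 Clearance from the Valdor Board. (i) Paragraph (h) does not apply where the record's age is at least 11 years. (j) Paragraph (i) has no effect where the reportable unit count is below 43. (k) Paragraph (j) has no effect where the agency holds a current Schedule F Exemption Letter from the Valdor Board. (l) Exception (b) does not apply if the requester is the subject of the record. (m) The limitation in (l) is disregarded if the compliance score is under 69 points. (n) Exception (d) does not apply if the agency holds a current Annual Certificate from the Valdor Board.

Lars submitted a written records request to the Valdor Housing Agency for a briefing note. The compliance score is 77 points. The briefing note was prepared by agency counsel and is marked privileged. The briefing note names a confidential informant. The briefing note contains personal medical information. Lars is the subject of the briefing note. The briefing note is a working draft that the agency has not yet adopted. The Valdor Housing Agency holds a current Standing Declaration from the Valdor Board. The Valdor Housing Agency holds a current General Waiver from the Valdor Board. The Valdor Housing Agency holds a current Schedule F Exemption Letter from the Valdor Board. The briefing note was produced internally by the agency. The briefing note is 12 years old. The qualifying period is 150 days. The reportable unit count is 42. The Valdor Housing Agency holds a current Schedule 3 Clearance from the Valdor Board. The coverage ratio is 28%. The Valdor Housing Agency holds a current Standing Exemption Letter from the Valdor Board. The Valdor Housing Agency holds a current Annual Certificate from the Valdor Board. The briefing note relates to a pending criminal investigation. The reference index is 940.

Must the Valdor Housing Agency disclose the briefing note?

Exception (a) is satisfied on its face — the briefing note names a confidential informant; the briefing note contains personal medical information. But applying paragraphs (e)–(k): (e) operates — a current Standing Exemption Letter is held. (f) applies (the coverage ratio is 28%, meeting the 25% threshold), but is displaced by (g): (g) operates against (f): a current General Waiver is held. (h) operates (a current Schedule 3 Clearance is held), but is set aside by (i): (i) applies — the record's age is 12 years, meeting the 11 years threshold. (j) is engaged (the reportable unit count is 42, below the 43 limit), but is overridden by (k): (k) operates against (j): a current Schedule F Exemption Letter is held. (a) is therefore removed.
All of (b)'s requirements are met (a current Standing Declaration is held; the briefing note is an unadopted draft). But: (l) is triggered — Lars is the subject of the briefing note. (m) is inapplicable (the compliance score is 77 points, not under 69 points), so (l) stands. Exception (b) does not apply.
Exception (c) does not apply: the briefing note was produced internally.
Exception (d)'s conditions are all satisfied: the briefing note is privileged; the briefing note relates to a pending investigation; the qualifying period is 150 days, meeting the 140 days threshold. Turning to paragraph (n): (n) operates — a current Annual Certificate is held. Exception (d) does not apply.
None of the exceptions is available; § 36.6 applies in full.

Yes — the Valdor Housing Agency must disclose the briefing note.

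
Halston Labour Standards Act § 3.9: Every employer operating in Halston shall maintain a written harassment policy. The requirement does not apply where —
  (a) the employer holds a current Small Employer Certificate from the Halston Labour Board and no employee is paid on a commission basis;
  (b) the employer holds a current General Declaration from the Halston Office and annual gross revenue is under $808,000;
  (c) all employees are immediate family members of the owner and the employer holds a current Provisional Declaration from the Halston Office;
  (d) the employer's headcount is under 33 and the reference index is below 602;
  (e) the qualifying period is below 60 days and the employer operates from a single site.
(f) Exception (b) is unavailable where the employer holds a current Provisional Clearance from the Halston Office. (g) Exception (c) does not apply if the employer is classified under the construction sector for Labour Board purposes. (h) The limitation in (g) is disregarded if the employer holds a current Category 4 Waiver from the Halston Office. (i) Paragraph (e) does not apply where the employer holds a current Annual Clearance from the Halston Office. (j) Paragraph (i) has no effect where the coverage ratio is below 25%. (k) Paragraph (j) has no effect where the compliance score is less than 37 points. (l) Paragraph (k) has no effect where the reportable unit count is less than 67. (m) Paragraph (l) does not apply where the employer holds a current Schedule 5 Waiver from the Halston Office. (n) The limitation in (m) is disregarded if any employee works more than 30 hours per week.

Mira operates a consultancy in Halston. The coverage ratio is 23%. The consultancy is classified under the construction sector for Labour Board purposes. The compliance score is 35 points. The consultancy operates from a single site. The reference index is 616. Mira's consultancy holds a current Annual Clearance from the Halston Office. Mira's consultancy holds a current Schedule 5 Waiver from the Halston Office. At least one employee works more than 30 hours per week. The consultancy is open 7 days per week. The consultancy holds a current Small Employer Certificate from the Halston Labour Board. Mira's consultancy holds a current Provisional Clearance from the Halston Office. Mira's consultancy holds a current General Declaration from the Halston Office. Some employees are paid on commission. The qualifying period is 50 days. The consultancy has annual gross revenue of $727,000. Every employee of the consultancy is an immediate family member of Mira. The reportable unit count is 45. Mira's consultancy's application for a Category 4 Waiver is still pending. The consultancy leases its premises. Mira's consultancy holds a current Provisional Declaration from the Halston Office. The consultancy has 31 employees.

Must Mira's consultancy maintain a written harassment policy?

No — exception (e) applies; Mira's consultancy is not required to maintain a written harassment policy.

Exception (a) requires that no employee is paid on a commission basis; but some employees are paid on commission, so (a) is unavailable.
Exception (b)'s conditions are all satisfied: a current General Declaration is held; annual gross revenue is $727,000, under the $808,000 limit. But applying paragraph (f): (f) applies — a current Provisional Clearance is held. (b) is therefore removed.
All of (c)'s requirements are met (every employee is an immediate family member; a current Provisional Declaration is held). Turning to paragraphs (g)–(h): (g) applies — the consultancy is classified under the construction sector. (h) does not operate here (the Category 4 Waiver is not current), so (g) stands. So (c) is unavailable.
Exception (d) does not apply: the reference index is 616, not below 602.
Exception (e)'s conditions are all satisfied: the qualifying period is 50 days, below the 60 days limit; the employer operates from a single site. Applying paragraphs (i)–(n): (i) operates (a current Annual Clearance is held), but is displaced by (j): (j) applies — the coverage ratio is 23%, below the 25% limit. (k) applies (the compliance score is 35 points, less than the 37 points limit), but is displaced by (l): (l) applies — the reportable unit count is 45, less than the 67 limit. (m) would limit (l) — a current Schedule 5 Waiver is held — but (n) sets (m) aside: (n) applies — at least one employee exceeds 30 hours/week. (e) remains available.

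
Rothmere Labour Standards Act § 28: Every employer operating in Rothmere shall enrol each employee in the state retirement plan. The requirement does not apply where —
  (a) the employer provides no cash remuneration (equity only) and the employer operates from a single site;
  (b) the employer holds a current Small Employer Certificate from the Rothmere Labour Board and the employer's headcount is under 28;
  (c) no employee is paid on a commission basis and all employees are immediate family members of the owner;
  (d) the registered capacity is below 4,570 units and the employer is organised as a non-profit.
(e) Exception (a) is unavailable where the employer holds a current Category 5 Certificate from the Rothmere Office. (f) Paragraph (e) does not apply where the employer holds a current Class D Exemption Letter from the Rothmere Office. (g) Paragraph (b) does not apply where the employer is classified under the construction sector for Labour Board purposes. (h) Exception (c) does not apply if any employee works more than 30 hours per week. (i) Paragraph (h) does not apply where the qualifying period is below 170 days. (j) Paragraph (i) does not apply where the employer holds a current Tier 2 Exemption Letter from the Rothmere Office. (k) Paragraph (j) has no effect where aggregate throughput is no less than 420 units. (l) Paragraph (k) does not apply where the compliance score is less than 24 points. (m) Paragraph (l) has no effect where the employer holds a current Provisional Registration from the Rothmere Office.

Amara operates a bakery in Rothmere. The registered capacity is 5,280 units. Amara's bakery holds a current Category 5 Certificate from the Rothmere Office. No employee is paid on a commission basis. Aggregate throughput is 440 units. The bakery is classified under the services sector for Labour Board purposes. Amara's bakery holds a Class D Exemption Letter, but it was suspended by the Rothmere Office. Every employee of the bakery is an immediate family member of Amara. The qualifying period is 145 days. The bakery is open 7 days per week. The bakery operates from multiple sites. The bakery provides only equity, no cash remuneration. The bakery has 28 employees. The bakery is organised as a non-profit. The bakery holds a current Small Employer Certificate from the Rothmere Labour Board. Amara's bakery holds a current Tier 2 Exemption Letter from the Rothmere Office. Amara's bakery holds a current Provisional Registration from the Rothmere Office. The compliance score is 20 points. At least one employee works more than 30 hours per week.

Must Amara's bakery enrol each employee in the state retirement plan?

Exception (a) does not apply: the employer operates from multiple sites.
Exception (b) does not apply: the employer's headcount is 28, not under 28.
Exception (c): no employee is paid on commission; every employee is an immediate family member — every condition holds. As to paragraphs (h)–(m): (h) would limit (c) — at least one employee exceeds 30 hours/week — but (i) sets (h) aside: (i) operates against (h): the qualifying period is 145 days, below the 170 days limit. (j) is triggered (a current Tier 2 Exemption Letter is held), but is itself disapplied by (k): (k) operates against (j): aggregate throughput is 440 units, meeting the 420 units threshold. (l) applies (the compliance score is 20 points, less than the 24 points limit), but is overridden by (m): (m) operates against (l): a current Provisional Registration is held. Exception (c) stands.
Exception (d) does not apply: the registered capacity is 5,280 units, not below 4,570 units.

No — exception (c) applies; Amara's bakery is not required to enrol each employee in the state retirement plan.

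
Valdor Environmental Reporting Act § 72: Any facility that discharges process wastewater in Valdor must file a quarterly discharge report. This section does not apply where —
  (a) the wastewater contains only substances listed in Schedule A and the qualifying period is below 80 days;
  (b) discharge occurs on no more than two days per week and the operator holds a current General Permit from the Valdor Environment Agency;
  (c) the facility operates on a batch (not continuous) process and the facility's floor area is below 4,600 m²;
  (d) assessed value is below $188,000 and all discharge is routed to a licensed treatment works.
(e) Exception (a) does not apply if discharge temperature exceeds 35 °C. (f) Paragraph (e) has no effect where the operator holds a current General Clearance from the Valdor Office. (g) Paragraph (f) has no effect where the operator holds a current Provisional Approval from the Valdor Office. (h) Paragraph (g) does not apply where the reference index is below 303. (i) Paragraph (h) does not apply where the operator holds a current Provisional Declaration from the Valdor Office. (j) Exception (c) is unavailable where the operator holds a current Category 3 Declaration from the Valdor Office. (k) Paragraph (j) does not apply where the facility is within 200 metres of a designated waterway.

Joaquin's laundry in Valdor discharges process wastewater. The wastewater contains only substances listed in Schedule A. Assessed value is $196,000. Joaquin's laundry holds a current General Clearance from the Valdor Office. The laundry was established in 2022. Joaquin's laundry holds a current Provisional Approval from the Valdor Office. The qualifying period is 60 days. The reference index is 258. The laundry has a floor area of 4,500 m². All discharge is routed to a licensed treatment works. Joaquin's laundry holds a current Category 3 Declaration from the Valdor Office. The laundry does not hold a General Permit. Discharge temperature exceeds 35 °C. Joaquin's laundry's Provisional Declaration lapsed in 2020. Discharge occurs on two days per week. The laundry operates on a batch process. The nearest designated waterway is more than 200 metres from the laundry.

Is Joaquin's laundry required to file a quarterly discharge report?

Exception (a): the wastewater is Schedule-A-only; the qualifying period is 60 days, below the 80 days limit — every condition holds. Considering the limiting provisions: (e) would limit (a) — discharge temperature exceeds 35 °C — but (f) sets (e) aside: (f) operates against (e): a current General Clearance is held. (g) would limit (f) — a current Provisional Approval is held — but (h) sets (g) aside: (h) operates against (g): the reference index is 258, below the 303 limit. (i) does not operate here (the Provisional Declaration is not current), so (h) stands. (a) remains available.
Exception (b) requires that the operator holds a current General Permit from the Valdor Environment Agency; but no General Permit is held, so (b) is unavailable.
Exception (c) is satisfied on its face — the facility operates on a batch process; the facility's floor area is 4,500 m², below the 4,600 m² limit. However, paragraphs (j)–(k) must be considered: (j) applies — a current Category 3 Declaration is held. (k) is not engaged (the laundry is more than 200 m from any designated waterway), so (j) stands. (c) is therefore removed.
Exception (d) requires that assessed value is below $188,000; but assessed value is $196,000, not below $188,000, so (d) is unavailable.

No — exception (a) applies; Joaquin's laundry is not required to file a quarterly discharge report.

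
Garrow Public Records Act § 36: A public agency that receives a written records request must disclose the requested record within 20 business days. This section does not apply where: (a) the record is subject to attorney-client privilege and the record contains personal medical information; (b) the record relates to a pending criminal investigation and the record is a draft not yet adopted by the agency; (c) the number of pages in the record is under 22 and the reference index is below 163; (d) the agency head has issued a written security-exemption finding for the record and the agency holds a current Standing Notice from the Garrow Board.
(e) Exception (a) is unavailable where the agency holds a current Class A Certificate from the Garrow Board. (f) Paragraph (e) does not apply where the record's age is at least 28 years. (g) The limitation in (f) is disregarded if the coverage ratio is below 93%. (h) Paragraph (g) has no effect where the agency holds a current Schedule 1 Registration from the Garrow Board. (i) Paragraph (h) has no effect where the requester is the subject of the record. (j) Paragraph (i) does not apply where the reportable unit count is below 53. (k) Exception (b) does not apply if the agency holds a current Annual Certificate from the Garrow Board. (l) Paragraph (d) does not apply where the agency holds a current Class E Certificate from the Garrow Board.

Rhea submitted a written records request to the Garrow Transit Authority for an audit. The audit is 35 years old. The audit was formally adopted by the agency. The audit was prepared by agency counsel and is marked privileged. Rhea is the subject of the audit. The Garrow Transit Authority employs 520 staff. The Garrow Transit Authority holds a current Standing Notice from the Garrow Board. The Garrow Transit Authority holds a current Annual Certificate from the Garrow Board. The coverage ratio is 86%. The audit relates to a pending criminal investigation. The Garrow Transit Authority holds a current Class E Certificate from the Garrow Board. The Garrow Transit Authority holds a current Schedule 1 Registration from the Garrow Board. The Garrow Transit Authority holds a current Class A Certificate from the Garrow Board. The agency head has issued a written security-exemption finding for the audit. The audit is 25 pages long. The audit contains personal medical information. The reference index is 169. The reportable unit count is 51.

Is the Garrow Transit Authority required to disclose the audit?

No — exception (a) applies; the Garrow Transit Authority is not required to disclose the audit.

Exception (a)'s conditions are all satisfied: the audit is privileged; the audit contains personal medical information. Under paragraphs (e)–(j): (e) would limit (a) — a current Class A Certificate is held — but (f) sets (e) aside: (f) applies — the record's age is 35 years, meeting the 28 years threshold. (g) applies (the coverage ratio is 86%, below the 93% limit), but is set aside by (h): (h) operates — a current Schedule 1 Registration is held. (i) would limit (h) — Rhea is the subject of the audit — but (j) sets (i) aside: (j) operates against (i): the reportable unit count is 51, below the 53 limit. Exception (a) stands.
Exception (b) fails — the audit has been formally adopted.
Exception (c) requires that the number of pages in the record is under 22; but the number of pages in the record is 25, not under 22, so (c) is unavailable.
Exception (d)'s conditions are all satisfied: a written security-exemption finding has been issued; a current Standing Notice is held. Turning to paragraph (l): (l) operates against (d): a current Class E Certificate is held. (d) is therefore removed.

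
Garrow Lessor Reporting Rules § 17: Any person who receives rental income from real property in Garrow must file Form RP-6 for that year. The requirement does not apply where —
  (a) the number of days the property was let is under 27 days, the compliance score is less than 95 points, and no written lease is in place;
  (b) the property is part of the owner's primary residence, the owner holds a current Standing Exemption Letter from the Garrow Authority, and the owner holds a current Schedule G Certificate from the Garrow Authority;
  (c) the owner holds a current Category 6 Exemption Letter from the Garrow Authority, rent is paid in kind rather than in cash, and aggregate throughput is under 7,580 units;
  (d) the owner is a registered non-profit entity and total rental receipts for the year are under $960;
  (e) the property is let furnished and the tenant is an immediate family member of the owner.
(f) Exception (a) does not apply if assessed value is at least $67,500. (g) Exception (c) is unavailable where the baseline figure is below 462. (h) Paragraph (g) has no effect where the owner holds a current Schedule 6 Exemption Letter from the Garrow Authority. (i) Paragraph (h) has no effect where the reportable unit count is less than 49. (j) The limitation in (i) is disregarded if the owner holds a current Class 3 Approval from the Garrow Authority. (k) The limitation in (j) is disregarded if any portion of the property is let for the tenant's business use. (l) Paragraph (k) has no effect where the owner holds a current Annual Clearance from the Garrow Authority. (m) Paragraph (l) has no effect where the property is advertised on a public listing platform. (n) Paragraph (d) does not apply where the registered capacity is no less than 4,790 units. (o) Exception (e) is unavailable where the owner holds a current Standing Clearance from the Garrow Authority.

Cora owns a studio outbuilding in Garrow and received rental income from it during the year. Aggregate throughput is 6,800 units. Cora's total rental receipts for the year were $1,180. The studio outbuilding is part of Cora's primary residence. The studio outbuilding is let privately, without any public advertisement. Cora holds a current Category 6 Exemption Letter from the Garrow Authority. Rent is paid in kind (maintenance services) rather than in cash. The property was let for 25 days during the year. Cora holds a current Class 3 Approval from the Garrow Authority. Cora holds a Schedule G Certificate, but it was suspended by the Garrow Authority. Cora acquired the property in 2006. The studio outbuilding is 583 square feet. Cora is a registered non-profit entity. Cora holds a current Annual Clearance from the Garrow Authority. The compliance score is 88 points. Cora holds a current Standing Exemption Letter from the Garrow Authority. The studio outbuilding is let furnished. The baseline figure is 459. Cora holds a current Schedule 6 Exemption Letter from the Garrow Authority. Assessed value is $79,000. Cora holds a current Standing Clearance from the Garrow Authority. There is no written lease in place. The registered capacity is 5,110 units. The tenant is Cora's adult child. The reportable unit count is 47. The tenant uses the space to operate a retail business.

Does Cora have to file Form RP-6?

No — exception (c) applies; Cora is not required to file Form RP-6.

All of (a)'s requirements are met (the number of days the property was let is 25 days, under the 27 days limit; the compliance score is 88 points, less than the 95 points limit; there is no written lease). Turning to paragraph (f): (f) is triggered — assessed value is $79,000, meeting the $67,500 threshold. Exception (a) does not apply.
Exception (b) requires that the owner holds a current Schedule G Certificate from the Garrow Authority; but no current Schedule G Certificate is held, so (b) is unavailable.
Exception (c): a current Category 6 Exemption Letter is held; rent is paid in kind; aggregate throughput is 6,800 units, under the 7,580 units limit — every condition holds. Applying paragraphs (g)–(m): (g) applies (the baseline figure is 459, below the 462 limit), but is overridden by (h): (h) operates against (g): a current Schedule 6 Exemption Letter is held. (i) would limit (h) — the reportable unit count is 47, less than the 49 limit — but (j) sets (i) aside: (j) operates — a current Class 3 Approval is held. (k) would limit (j) — the space is let for business use — but (l) sets (k) aside: (l) is engaged — a current Annual Clearance is held. (m) does not operate here (the property is let privately without advertisement), so (l) stands. (c) remains available.
Exception (d) fails — total rental receipts for the year are $1,180, not under $960.
All of (e)'s requirements are met (the property is let furnished; the tenant is an immediate family member). Turning to paragraph (o): (o) applies — a current Standing Clearance is held. Exception (e) does not apply.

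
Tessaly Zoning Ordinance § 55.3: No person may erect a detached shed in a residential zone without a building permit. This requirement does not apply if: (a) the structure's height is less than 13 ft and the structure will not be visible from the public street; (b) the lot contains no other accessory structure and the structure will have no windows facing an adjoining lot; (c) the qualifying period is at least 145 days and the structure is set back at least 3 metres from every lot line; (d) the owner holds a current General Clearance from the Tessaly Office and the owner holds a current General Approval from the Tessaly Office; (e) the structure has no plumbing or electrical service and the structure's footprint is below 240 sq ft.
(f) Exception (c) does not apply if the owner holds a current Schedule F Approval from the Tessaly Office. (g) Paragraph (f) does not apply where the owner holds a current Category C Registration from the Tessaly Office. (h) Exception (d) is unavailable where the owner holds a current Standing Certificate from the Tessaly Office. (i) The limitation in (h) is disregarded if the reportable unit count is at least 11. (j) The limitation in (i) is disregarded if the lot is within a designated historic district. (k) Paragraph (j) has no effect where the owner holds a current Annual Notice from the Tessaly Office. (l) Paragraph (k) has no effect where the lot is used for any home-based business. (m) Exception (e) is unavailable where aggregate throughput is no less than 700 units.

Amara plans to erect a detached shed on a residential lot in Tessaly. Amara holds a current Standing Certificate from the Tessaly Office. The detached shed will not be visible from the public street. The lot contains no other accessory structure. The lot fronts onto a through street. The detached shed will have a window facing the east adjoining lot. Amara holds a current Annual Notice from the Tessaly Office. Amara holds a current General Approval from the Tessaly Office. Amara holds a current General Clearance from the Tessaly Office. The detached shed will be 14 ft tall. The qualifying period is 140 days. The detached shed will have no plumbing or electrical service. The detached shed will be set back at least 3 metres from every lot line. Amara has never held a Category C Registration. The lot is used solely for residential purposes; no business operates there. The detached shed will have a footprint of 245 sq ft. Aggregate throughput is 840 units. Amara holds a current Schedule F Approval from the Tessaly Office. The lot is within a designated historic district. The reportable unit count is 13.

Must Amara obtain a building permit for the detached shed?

Exception (a) fails — the structure's height is 14 ft, not less than 13 ft.
Exception (b) fails — a window faces an adjoining lot.
Exception (c) does not apply: the qualifying period is 140 days, short of 145 days.
Exception (d) is satisfied on its face — a current General Clearance is held; a current General Approval is held. As to paragraphs (h)–(l): (h) is triggered (a current Standing Certificate is held), but yields to (i): (i) applies — the reportable unit count is 13, meeting the 11 threshold. (j) would limit (i) — the lot is in a historic district — but (k) sets (j) aside: (k) is triggered — a current Annual Notice is held. (l), which would lift (k), is inapplicable — the lot is solely residential. Exception (d) stands.
Exception (e) requires that the structure's footprint is below 240 sq ft; but the structure's footprint is 245 sq ft, not below 240 sq ft, so (e) is unavailable.

No — exception (d) applies; Amara does not need a building permit.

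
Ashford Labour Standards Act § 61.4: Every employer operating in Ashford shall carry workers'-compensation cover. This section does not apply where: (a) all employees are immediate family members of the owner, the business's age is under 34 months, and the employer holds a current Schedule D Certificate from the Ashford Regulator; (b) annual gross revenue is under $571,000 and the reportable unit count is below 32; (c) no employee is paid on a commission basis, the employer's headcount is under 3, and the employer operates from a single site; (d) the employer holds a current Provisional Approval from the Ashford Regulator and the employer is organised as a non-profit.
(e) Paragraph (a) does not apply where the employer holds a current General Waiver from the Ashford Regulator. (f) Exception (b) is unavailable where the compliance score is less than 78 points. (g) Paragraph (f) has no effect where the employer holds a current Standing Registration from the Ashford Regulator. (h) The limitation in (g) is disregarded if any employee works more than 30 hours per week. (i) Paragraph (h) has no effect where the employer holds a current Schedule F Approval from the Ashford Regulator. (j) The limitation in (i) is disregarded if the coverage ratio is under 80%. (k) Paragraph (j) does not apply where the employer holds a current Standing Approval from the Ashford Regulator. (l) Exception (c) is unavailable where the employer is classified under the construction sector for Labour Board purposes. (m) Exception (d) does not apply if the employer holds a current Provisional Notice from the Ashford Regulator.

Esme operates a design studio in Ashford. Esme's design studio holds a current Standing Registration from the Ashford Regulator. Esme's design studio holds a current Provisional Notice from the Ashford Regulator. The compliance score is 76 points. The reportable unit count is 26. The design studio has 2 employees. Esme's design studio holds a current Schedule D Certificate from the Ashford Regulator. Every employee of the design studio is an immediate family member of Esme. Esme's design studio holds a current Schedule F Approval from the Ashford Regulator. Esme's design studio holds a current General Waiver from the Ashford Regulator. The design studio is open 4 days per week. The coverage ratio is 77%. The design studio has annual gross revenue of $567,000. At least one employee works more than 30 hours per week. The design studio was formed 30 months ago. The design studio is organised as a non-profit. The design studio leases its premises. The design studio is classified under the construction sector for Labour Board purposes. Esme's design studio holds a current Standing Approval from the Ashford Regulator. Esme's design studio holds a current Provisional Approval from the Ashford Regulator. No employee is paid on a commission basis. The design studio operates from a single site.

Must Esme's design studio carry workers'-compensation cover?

No — exception (b) applies; Esme's design studio is not required to carry workers'-compensation cover.

Exception (a) is satisfied on its face — every employee is an immediate family member; the business's age is 30 months, under the 34 months limit; a current Schedule D Certificate is held. But: (e) operates against (a): a current General Waiver is held. (a) is therefore removed.
Exception (b) is satisfied on its face — annual gross revenue is $567,000, under the $571,000 limit; the reportable unit count is 26, below the 32 limit. As to paragraphs (f)–(k): (f) operates (the compliance score is 76 points, less than the 78 points limit), but is displaced by (g): (g) is engaged — a current Standing Registration is held. (h) would limit (g) — at least one employee exceeds 30 hours/week — but (i) sets (h) aside: (i) operates — a current Schedule F Approval is held. (j) would limit (i) — the coverage ratio is 77%, under the 80% limit — but (k) sets (j) aside: (k) operates against (j): a current Standing Approval is held. Exception (b) stands.
Exception (c): no employee is paid on commission; the employer's headcount is 2, under the 3 limit; the employer operates from a single site — every condition holds. But: (l) is engaged — the design studio is classified under the construction sector. (c) is therefore removed.
Exception (d) is satisfied on its face — a current Provisional Approval is held; the employer is a non-profit. But applying paragraph (m): (m) is triggered — a current Provisional Notice is held. So (d) is unavailable.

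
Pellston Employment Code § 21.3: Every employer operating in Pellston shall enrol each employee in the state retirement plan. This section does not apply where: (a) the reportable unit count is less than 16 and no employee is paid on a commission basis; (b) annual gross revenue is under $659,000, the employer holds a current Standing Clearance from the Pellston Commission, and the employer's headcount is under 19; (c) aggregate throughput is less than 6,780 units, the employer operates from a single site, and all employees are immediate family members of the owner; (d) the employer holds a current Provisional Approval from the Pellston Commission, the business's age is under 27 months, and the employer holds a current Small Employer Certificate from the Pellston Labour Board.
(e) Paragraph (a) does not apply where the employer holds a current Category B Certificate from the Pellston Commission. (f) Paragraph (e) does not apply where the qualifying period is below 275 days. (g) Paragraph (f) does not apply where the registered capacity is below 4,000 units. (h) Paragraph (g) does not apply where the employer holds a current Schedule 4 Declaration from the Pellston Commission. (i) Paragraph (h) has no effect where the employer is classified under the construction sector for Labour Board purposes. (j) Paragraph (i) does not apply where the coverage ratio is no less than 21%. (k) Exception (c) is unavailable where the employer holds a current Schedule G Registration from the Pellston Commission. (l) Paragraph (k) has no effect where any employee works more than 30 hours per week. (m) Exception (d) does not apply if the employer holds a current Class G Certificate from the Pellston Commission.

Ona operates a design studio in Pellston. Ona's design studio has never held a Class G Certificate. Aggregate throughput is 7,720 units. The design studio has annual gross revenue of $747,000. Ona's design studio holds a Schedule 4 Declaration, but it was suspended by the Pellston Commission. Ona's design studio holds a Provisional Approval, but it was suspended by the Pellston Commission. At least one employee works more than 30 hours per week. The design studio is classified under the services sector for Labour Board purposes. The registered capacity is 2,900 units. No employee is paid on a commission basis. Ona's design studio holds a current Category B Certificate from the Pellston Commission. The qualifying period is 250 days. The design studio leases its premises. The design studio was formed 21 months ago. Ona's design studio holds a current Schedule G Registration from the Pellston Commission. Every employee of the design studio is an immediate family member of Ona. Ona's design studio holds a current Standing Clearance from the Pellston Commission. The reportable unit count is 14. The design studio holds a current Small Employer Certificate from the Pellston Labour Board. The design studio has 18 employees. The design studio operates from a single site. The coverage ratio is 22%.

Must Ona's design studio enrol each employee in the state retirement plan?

Yes — Ona's design studio must enrol each employee in the state retirement plan.

Exception (a): the reportable unit count is 14, less than the 16 limit; no employee is paid on commission — every condition holds. However, paragraphs (e)–(j) must be considered: (e) operates against (a): a current Category B Certificate is held. (f) is engaged (the qualifying period is 250 days, below the 275 days limit), but is set aside by (g): (g) is triggered — the registered capacity is 2,900 units, below the 4,000 units limit. (h), which would lift (g), is not triggered — no current Schedule 4 Declaration is held. (a) is therefore removed.
Exception (b) requires that annual gross revenue is under $659,000; but annual gross revenue is $747,000, not under $659,000, so (b) is unavailable.
Exception (c) does not apply: aggregate throughput is 7,720 units, not less than 6,780 units.
Exception (d) requires that the employer holds a current Provisional Approval from the Pellston Commission; but the Provisional Approval is not current, so (d) is unavailable.
None of the exceptions is available; § 21.3 applies in full.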